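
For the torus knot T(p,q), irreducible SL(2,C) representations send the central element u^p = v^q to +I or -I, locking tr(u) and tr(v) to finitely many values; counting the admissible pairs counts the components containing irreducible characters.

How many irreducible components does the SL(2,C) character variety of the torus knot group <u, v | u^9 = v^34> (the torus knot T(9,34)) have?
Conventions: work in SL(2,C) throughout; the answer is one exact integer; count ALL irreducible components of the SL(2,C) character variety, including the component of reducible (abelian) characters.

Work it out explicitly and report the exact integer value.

Gamma = < u, v | u^9 = v^34 > (torus knot T(9,34)); the central element u^9 = v^34 acts as +I or -I in any irreducible SL(2,C) representation.
So on each irreducible component the traces are pinned: tr(u) = 2*cos(pi*alpha/9) with 1 <= alpha <= 8, tr(v) = 2*cos(pi*beta/34) with 1 <= beta <= 33.
The two central values (-1)^alpha I and (-1)^beta I must be the same matrix, so alpha and beta share a parity.
count pairs: odd alpha (4 choices) x odd beta (17), plus even alpha (4) x even beta (16): 4*17 + 4*16 = 132.
Total: 132 irreducible-character components + 1 reducible (abelian) component = 133.

133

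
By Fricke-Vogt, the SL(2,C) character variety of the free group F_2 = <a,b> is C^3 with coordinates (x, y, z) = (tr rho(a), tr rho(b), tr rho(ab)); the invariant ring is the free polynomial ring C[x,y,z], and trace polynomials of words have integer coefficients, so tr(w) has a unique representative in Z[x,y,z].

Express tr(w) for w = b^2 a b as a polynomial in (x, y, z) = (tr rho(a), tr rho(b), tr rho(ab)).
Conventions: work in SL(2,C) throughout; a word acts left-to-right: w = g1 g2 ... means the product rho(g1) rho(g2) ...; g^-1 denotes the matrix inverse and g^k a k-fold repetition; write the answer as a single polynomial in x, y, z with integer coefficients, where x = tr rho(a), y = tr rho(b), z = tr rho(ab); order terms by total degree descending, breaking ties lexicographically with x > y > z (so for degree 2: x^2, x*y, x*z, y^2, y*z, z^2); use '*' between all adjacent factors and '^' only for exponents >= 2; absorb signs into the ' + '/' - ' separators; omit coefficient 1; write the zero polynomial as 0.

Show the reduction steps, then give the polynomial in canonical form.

next, tr(b a b) = tr(b) tr(a b) - tr(a) = y*z - x
tr(b^2 a b) = tr(b) tr(b a b) - tr(b a) = y^2*z - x*y - z

y^2*z - x*y - z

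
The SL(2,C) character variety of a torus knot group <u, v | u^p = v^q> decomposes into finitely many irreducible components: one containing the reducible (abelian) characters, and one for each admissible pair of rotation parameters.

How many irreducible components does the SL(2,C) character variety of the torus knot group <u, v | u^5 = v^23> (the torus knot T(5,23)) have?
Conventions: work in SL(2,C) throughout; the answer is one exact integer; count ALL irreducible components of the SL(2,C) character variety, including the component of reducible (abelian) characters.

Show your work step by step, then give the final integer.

45

Gamma = < u, v | u^5 = v^23 > (torus knot T(5,23)); the central element u^5 = v^23 acts as +I or -I in any irreducible SL(2,C) representation.
So on each irreducible component the traces are pinned: tr(u) = 2*cos(pi*alpha/5) with 1 <= alpha <= 4, tr(v) = 2*cos(pi*beta/23) with 1 <= beta <= 22.
Consistency of u^5 = (-1)^alpha I with v^23 = (-1)^beta I forces alpha = beta (mod 2).
Counting: 2 odd alphas x 11 odd betas + 2 even alphas x 11 even betas = 22 + 22 = 44.
components with irreducible characters: 44; plus the single component of reducible (abelian) characters: total 45.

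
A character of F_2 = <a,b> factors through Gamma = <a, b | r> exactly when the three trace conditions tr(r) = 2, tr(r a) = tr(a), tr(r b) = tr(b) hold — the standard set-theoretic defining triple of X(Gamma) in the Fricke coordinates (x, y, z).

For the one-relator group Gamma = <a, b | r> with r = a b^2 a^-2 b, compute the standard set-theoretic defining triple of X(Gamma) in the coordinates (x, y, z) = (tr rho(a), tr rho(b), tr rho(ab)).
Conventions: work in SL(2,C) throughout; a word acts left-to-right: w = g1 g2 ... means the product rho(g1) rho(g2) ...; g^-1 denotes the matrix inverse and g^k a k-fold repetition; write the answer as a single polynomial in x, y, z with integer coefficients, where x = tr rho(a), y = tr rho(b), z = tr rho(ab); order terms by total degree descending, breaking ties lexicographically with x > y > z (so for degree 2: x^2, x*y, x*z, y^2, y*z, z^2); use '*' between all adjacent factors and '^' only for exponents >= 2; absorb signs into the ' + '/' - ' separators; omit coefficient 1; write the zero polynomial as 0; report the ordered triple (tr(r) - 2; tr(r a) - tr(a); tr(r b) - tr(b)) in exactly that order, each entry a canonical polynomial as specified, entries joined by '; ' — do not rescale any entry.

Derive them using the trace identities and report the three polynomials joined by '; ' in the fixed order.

trace(a b^2) = trace(b) trace(a b) - trace(a)   [square of b] = y*z - x
trace(b a b^2) = trace(b) trace(a b^2) - trace(a b)   [square of b] = y^2*z - x*y - z
trace(a b a b) = trace(b a) trace(b a) - trace(1)   [split at a repeated b] = z^2 - 2
trace(a b a) = trace(a) trace(b a) - trace(b)   [square of a] = x*z - y
trace(b a b^2 a) = trace(b) trace(a b a b) - trace(a b a)   [square of b] = y*z^2 - x*z - y
trace(a^-1 b a b^2) = trace(b a b^2) trace(a) - trace(b a b^2 a)   [inverse elimination on a] = x*y^2*z - x^2*y - y*z^2 + y
trace(a b^2 a^-2 b) = trace(a^-1 b a b^2) trace(a) - trace(a^-1 b a b^2 a)   [inverse elimination on a] = x^2*y^2*z - x^3*y - x*y*z^2 - y^2*z + 2*x*y + z
trace(b^2) = trace(b) trace(b) - trace(1) = y^2 - 2
trace(b a^2 b) = trace(a) trace(b^2 a) - trace(b^2) = x*y*z - x^2 - y^2 + 2
trace(b a^2 b^2) = trace(b) trace(b a^2 b) - trace(b a^2) = x*y^2*z - x^2*y - y^3 - x*z + 3*y
trace(b a^2 b^2 a) = trace(a) trace(b^2 a b a) - trace(b^2 a b) = x*y*z^2 - x^2*z - y^2*z + z
trace(b a^2 b^2 a^-1) = trace(b a^2 b^2) trace(a) - trace(b a^2 b^2 a) = x^2*y^2*z - x^3*y - x*y^3 - x*y*z^2 + y^2*z + 3*x*y - z
trace(a b^2 a^-2 b a) = trace(b a^2 b^2 a^-1) trace(a) - trace(b a^2 b^2) = x^3*y^2*z - x^4*y - x^2*y^3 - x^2*y*z^2 + 4*x^2*y + y^3 - 3*y
trace(b^2 a b^2) = trace(b) trace(b a b^2) - trace(b a b) = y^3*z - x*y^2 - 2*y*z + x
trace(b^2 a b^2 a) = trace(b) trace(a b^2 a b) - trace(a b^2 a) = y^2*z^2 - 2*x*y*z + x^2 - 2
trace(a^-1 b^2 a b^2) = trace(b^2 a b^2) trace(a) - trace(b^2 a b^2 a) = x*y^3*z - x^2*y^2 - y^2*z^2 + 2
trace(a b^2 a^-2 b^2) = trace(a^-1 b^2 a b^2) trace(a) - trace(a^-1 b^2 a b^2 a) = x^2*y^3*z - x^3*y^2 - x*y^2*z^2 - y^3*z + x*y^2 + 2*y*z + x
assemble the triple (trace(r) - 2; trace(r a) - x; trace(r b) - y)

x^2*y^2*z - x^3*y - x*y*z^2 - y^2*z + 2*x*y + z - 2; x^3*y^2*z - x^4*y - x^2*y^3 - x^2*y*z^2 + 4*x^2*y + y^3 - x - 3*y; x^2*y^3*z - x^3*y^2 - x*y^2*z^2 - y^3*z + x*y^2 + 2*y*z + x - y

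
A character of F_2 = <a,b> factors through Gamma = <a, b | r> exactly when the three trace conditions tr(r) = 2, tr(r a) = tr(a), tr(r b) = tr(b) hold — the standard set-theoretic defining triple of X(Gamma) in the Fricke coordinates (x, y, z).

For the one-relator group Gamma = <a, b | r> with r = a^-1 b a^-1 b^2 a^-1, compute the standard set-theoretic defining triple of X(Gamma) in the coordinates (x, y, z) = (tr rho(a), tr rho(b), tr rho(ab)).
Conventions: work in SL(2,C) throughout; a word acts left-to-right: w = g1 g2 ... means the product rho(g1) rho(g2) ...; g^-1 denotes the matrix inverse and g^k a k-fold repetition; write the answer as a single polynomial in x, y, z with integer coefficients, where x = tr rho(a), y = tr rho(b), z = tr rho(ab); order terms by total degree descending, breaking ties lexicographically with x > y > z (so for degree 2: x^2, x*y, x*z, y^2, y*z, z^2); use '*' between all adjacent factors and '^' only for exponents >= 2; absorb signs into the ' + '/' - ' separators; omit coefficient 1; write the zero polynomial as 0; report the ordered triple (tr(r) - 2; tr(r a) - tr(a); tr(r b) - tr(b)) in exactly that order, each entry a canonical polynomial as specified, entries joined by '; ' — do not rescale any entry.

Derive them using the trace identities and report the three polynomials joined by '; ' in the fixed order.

x^3*y^3 - 2*x^2*y^2*z - x^3*y - x*y^3 + x*y*z^2 + x^2*z + y^2*z + x*y - z - 2; x^2*y^3 - 2*x*y^2*z - x^2*y + y*z^2 + x*z - x - y; x^3*y^4 - 3*x^2*y^3*z - x^3*y^2 + 3*x*y^2*z^2 + 2*x^2*y*z - y*z^3 - 2*x*y^2 - x*z^2 + 2*y*z + x - y

tr(b^2) = tr(b) * tr(b) - tr(1) = y^2 - 2
tr(b^3) = tr(b) * tr(b^2) - tr(b) = y^3 - 3*y
tr(b a b) = tr(b) * tr(a b) - tr(a) = y*z - x
tr(b^3 a) = tr(b) * tr(b a b) - tr(b a) = y^2*z - x*y - z
so tr(b^2 a^-1 b) = tr(b^3) * tr(a) - tr(b^3 a) = x*y^3 - y^2*z - 2*x*y + z
so tr(a b a b) = tr(b a) * tr(b a) - tr(1) = z^2 - 2
tr(a b a) = tr(a) * tr(b a) - tr(b) = x*z - y
tr(b a b^2 a) = tr(b) * tr(a b a b) - tr(a b a) = y*z^2 - x*z - y
tr(b^2 a^-1 b a) = tr(b a b^2) * tr(a) - tr(b a b^2 a) = x*y^2*z - x^2*y - y*z^2 + y
reduce: tr(a^-1 b a^-1 b^2) = tr(b^2 a^-1 b) * tr(a) - tr(b^2 a^-1 b a) = x^2*y^3 - 2*x*y^2*z - x^2*y + y*z^2 + x*z - y
tr(a^-1 b a^-1 b^2 a^-1) = tr(a^-1 b a^-1 b^2) * tr(a) - tr(a^-1 b a^-1 b^2 a) = x^3*y^3 - 2*x^2*y^2*z - x^3*y - x*y^3 + x*y*z^2 + x^2*z + y^2*z + x*y - z
so tr(b^4) = tr(b) * tr(b^3) - tr(b^2) = y^4 - 4*y^2 + 2
tr(b^4 a) = tr(b) * tr(b a b^2) - tr(b a b) = y^3*z - x*y^2 - 2*y*z + x
tr(b^2 a^-1 b^2) = tr(b^4) * tr(a) - tr(b^4 a) = x*y^4 - y^3*z - 3*x*y^2 + 2*y*z + x
reduce: tr(a b^2 a) = tr(a) * tr(b^2 a) - tr(b^2) = x*y*z - x^2 - y^2 + 2
reduce: tr(b^2 a b^2 a) = tr(b) * tr(a b^2 a b) - tr(a b^2 a) = y^2*z^2 - 2*x*y*z + x^2 - 2
tr(b^2 a^-1 b^2 a) = tr(b^2 a b^2) * tr(a) - tr(b^2 a b^2 a) = x*y^3*z - x^2*y^2 - y^2*z^2 + 2
tr(b a^-1 b^2 a^-1 b) = tr(b^2 a^-1 b^2) * tr(a) - tr(b^2 a^-1 b^2 a) = x^2*y^4 - 2*x*y^3*z - 2*x^2*y^2 + y^2*z^2 + 2*x*y*z + x^2 - 2
tr(b^3 a b a) = tr(b) * tr(b a b a b) - tr(b a b a) = y^2*z^2 - x*y*z - y^2 - z^2 + 2
reduce: tr(b a b a^-1 b^2) = tr(b^3 a b) * tr(a) - tr(b^3 a b a) = x*y^3*z - x^2*y^2 - y^2*z^2 - x*y*z + x^2 + y^2 + z^2 - 2
reduce: tr(a b a b a b) = tr(a b) * tr(a b a b) - tr(a^-1 b^-1) = z^3 - 3*z
tr(a b a b a) = tr(a) * tr(b a b a) - tr(b a b) = x*z^2 - y*z - x
tr(b^2 a b a b a) = tr(b) * tr(a b a b a b) - tr(a b a b a) = y*z^3 - x*z^2 - 2*y*z + x
reduce: tr(b a b a^-1 b^2 a) = tr(b^2 a b a b) * tr(a) - tr(b^2 a b a b a) = x*y^2*z^2 - x^2*y*z - y*z^3 - x*y^2 + 2*y*z + x
tr(b a^-1 b^2 a^-1 b a) = tr(b a b a^-1 b^2) * tr(a) - tr(b a b a^-1 b^2 a) = x^2*y^3*z - x^3*y^2 - 2*x*y^2*z^2 + y*z^3 + x^3 + 2*x*y^2 + x*z^2 - 2*y*z - 3*x
tr(a^-1 b a^-1 b^2 a^-1 b) = tr(b a^-1 b^2 a^-1 b) * tr(a) - tr(b a^-1 b^2 a^-1 b a) = x^3*y^4 - 3*x^2*y^3*z - x^3*y^2 + 3*x*y^2*z^2 + 2*x^2*y*z - y*z^3 - 2*x*y^2 - x*z^2 + 2*y*z + x
assemble the triple (tr(r) - 2; tr(r a) - x; tr(r b) - y)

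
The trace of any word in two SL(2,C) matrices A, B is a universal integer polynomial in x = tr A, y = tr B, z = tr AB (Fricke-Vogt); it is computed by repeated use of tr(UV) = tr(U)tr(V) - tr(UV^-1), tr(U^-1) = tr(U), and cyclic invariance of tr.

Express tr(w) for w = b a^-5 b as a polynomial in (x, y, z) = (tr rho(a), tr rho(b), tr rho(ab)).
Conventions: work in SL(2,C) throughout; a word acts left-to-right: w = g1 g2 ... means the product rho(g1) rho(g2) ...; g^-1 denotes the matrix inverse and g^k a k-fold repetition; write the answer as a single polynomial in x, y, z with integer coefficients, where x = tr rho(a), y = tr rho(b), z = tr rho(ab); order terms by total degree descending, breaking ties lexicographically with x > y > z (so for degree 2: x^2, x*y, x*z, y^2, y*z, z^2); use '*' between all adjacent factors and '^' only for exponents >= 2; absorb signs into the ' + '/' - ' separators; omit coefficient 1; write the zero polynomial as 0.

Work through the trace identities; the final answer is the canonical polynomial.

x^5*y^2 - x^4*y*z - x^5 - 4*x^3*y^2 + 3*x^2*y*z + 5*x^3 + 3*x*y^2 - y*z - 5*x

trace(b^2) = trace(b) trace(b) - trace(1)   [square of b] = y^2 - 2
trace(b^2 a) = trace(b) trace(a b) - trace(a)   [square of b] = y*z - x
trace(b^2 a^-1) = trace(b^2) trace(a) - trace(b^2 a)   [inverse elimination on a] = x*y^2 - y*z - x
trace(b^2 a^-2) = trace(b^2 a^-1) trace(a) - trace(b^2)   [inverse elimination on a] = x^2*y^2 - x*y*z - x^2 - y^2 + 2
trace(a^-2 b^2 a^-1) = trace(b^2 a^-2) trace(a) - trace(b^2 a^-1)   [inverse elimination on a] = x^3*y^2 - x^2*y*z - x^3 - 2*x*y^2 + y*z + 3*x
trace(a^-3 b^2 a^-1) = trace(a^-2 b^2 a^-1) trace(a) - trace(a^-2 b^2)   [inverse elimination on a] = x^4*y^2 - x^3*y*z - x^4 - 3*x^2*y^2 + 2*x*y*z + 4*x^2 + y^2 - 2
trace(b a^-5 b) = trace(a^-3 b^2 a^-1) trace(a) - trace(a^-3 b^2)   [inverse elimination on a] = x^5*y^2 - x^4*y*z - x^5 - 4*x^3*y^2 + 3*x^2*y*z + 5*x^3 + 3*x*y^2 - y*z - 5*x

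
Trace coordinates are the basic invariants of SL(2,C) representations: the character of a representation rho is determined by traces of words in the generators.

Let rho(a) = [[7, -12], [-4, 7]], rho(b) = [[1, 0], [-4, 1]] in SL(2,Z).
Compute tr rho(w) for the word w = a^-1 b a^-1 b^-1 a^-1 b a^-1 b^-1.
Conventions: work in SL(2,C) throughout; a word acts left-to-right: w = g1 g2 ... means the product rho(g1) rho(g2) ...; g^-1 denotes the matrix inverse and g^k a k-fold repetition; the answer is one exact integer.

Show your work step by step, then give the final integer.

4452098

rho(a^-1) = [[7, 12], [4, 7]]
... * rho(b) = [[1, 0], [-4, 1]]  ->  [[-41, 12], [-24, 7]]
... * rho(a^-1) = [[7, 12], [4, 7]]  ->  [[-239, -408], [-140, -239]]
... * rho(b^-1) = [[1, 0], [4, 1]]  ->  [[-1871, -408], [-1096, -239]]
... * rho(a^-1) = [[7, 12], [4, 7]]  ->  [[-14729, -25308], [-8628, -14825]]
... * rho(b) = [[1, 0], [-4, 1]]  ->  [[86503, -25308], [50672, -14825]]
... * rho(a^-1) = [[7, 12], [4, 7]]  ->  [[504289, 860880], [295404, 504289]]
... * rho(b^-1) = [[1, 0], [4, 1]]  ->  [[3947809, 860880], [2312560, 504289]]
tr = 3947809 + 504289 = 4452098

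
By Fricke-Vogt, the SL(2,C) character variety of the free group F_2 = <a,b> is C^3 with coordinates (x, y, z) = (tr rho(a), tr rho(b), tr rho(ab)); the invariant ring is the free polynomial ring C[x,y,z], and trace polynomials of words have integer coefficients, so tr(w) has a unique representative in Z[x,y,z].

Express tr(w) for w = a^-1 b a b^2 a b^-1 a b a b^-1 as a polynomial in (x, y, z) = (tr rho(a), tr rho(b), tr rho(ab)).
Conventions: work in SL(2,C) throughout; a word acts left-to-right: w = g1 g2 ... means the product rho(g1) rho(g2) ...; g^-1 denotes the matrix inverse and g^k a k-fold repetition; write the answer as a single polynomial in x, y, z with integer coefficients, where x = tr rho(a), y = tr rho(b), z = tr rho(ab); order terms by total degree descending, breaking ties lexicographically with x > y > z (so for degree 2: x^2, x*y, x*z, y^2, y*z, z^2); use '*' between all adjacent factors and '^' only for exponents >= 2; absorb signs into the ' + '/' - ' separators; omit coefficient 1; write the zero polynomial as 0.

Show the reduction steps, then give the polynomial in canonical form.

-x^2*y^3*z^3 + 2*x^3*y^2*z^2 + 2*x*y^4*z^2 + 2*x*y^2*z^4 - x^4*y*z - 3*x^2*y^3*z - 3*x^2*y*z^3 - y^5*z - 2*y^3*z^3 - y*z^5 + x^3*y^2 + x^3*z^2 + x*y^4 - 3*x*y^2*z^2 + x*z^4 + 6*x^2*y*z + 5*y^3*z + 5*y*z^3 - x^3 - 5*x*y^2 - 4*x*z^2 - 5*y*z + 3*x

trace(b a b a) = trace(a b)*trace(a b) - trace(1)   [split at repeated a] = z^2 - 2
trace(b a b) = trace(b)*trace(a b) - trace(a) = y*z - x
so trace(b a^2 b a) = trace(a)*trace(b a b a) - trace(b a b) = x*z^2 - y*z - x
trace(b^2) = trace(b)*trace(b) - trace(1) = y^2 - 2
trace(b a^2 b) = trace(a)*trace(b^2 a) - trace(b^2) = x*y*z - x^2 - y^2 + 2
reduce: trace(a^2 b a^2 b) = trace(a)*trace(b a^2 b a) - trace(b a^2 b) = x^2*z^2 - 2*x*y*z + y^2 - 2
trace(b a^2) = trace(a)*trace(b a) - trace(b) = x*z - y
trace(b a^3) = trace(a)*trace(b a^2) - trace(b a) = x^2*z - x*y - z
trace(a^2 b a^2) = trace(a)*trace(b a^3) - trace(b a^2) = x^3*z - x^2*y - 2*x*z + y
trace(a b^2 a^2 b a) = trace(b)*trace(a^2 b a^2 b) - trace(a^2 b a^2) = x^2*y*z^2 - x^3*z - 2*x*y^2*z + x^2*y + y^3 + 2*x*z - 3*y
trace(b a b a b a) = trace(a b)*trace(a b a b) - trace(a^-1 b^-1)   [split at repeated a] = z^3 - 3*z
trace(b a b a b) = trace(b)*trace(a b a b) - trace(a b a) = y*z^2 - x*z - y
trace(b a b a^2 b a) = trace(a)*trace(b a b a b a) - trace(b a b a b) = x*z^3 - y*z^2 - 2*x*z + y
reduce: trace(b^2 a b) = trace(b)*trace(a b^2) - trace(a b) = y^2*z - x*y - z
so trace(b a b a^2 b) = trace(a)*trace(b^2 a b a) - trace(b^2 a b) = x*y*z^2 - x^2*z - y^2*z + z
reduce: trace(a^2 b a^2 b a b) = trace(a)*trace(b a b a^2 b a) - trace(b a b a^2 b) = x^2*z^3 - 2*x*y*z^2 - x^2*z + y^2*z + x*y - z
trace(a^2 b a^2 b a) = trace(a)*trace(a b a^2 b a) - trace(a b a^2 b) = x^3*z^2 - 2*x^2*y*z + x*y^2 - x*z^2 + y*z - x
trace(a b a b^2 a^2 b a) = trace(b)*trace(a^2 b a^2 b a b) - trace(a^2 b a^2 b a) = x^2*y*z^3 - x^3*z^2 - 2*x*y^2*z^2 + x^2*y*z + y^3*z + x*z^2 - 2*y*z + x
reduce: trace(b a b a b a b a) = trace(b a b a b a)*trace(b a) - trace(a b a b)   [split at repeated b] = z^4 - 4*z^2 + 2
trace(b a b a b a b) = trace(b)*trace(a b a b a b) - trace(a b a b a) = y*z^3 - x*z^2 - 2*y*z + x
trace(a^2 b a b a b a b) = trace(a)*trace(b a b a b a b a) - trace(b a b a b a b) = x*z^4 - y*z^3 - 3*x*z^2 + 2*y*z + x
trace(a^2 b a b a b a) = trace(a)*trace(a b a b a b a) - trace(a b a b a b) = x^2*z^3 - x*y*z^2 - 2*x^2*z - z^3 + x*y + 3*z
trace(a b a b^2 a^2 b a b) = trace(b)*trace(a^2 b a b a b a b) - trace(a^2 b a b a b a) = x*y*z^4 - x^2*z^3 - y^2*z^3 - 2*x*y*z^2 + 2*x^2*z + 2*y^2*z + z^3 - 3*z
trace(b a b^2 a^2 b a b^-1 a) = trace(a b a b^2 a^2 b a)*trace(b) - trace(a b a b^2 a^2 b a b) = x^2*y^2*z^3 - x^3*y*z^2 - 2*x*y^3*z^2 - x*y*z^4 + x^2*y^2*z + x^2*z^3 + y^4*z + y^2*z^3 + 3*x*y*z^2 - 2*x^2*z - 4*y^2*z - z^3 + x*y + 3*z
reduce: trace(a b a b^-1 a^-1 b a b^2 a) = trace(b a b^2 a^2 b a b^-1)*trace(a) - trace(b a b^2 a^2 b a b^-1 a) = -x^2*y^2*z^3 + 2*x^3*y*z^2 + 2*x*y^3*z^2 + x*y*z^4 - x^4*z - 3*x^2*y^2*z - x^2*z^3 - y^4*z - y^2*z^3 + x^3*y + x*y^3 - 3*x*y*z^2 + 4*x^2*z + 4*y^2*z + z^3 - 4*x*y - 3*z
so trace(a b a b^2 a) = trace(a)*trace(b a b^2 a) - trace(b a b^2) = x*y*z^2 - x^2*z - y^2*z + z
reduce: trace(b a b^2 a b a b) = trace(b)*trace(a b a b^2 a b) - trace(a b a b^2 a) = y^2*z^3 - 2*x*y*z^2 + x^2*z - y^2*z + x*y - z
trace(a b^2 a b a b a b) = trace(b)*trace(a b a b a b a b) - trace(a b a b a b a) = y*z^4 - x*z^3 - 3*y*z^2 + 2*x*z + y
trace(b^2 a b a b) = trace(b)*trace(b a b a b) - trace(b a b a) = y^2*z^2 - x*y*z - y^2 - z^2 + 2
so trace(a b^2 a b a b a) = trace(a)*trace(b^2 a b a b a) - trace(b^2 a b a b) = x*y*z^3 - x^2*z^2 - y^2*z^2 - x*y*z + x^2 + y^2 + z^2 - 2
so trace(b a b^2 a b a b a b) = trace(b)*trace(a b^2 a b a b a b) - trace(a b^2 a b a b a) = y^2*z^4 - 2*x*y*z^3 + x^2*z^2 - 2*y^2*z^2 + 3*x*y*z - x^2 - z^2 + 2
trace(a b a b a b a b a b) = trace(b a b a)*trace(b a b a b a) - trace(b^-1 a^-1)   [split at repeated b] = z^5 - 5*z^3 + 5*z
reduce: trace(b a b^2 a b a b a b a) = trace(b)*trace(a b a b a b a b a b) - trace(a b a b a b a b a) = y*z^5 - x*z^4 - 4*y*z^3 + 3*x*z^2 + 3*y*z - x
trace(a^-1 b a b^2 a b a b a b) = trace(b a b^2 a b a b a b)*trace(a) - trace(b a b^2 a b a b a b a) = x*y^2*z^4 - 2*x^2*y*z^3 - y*z^5 + x^3*z^2 - 2*x*y^2*z^2 + x*z^4 + 3*x^2*y*z + 4*y*z^3 - x^3 - 4*x*z^2 - 3*y*z + 3*x
so trace(a b a b^-1 a^-1 b a b^2 a b) = trace(a^-1 b a b^2 a b a b a)*trace(b) - trace(a^-1 b a b^2 a b a b a b) = -x*y^2*z^4 + 2*x^2*y*z^3 + y^3*z^3 + y*z^5 - x^3*z^2 - x*z^4 - 2*x^2*y*z - y^3*z - 4*y*z^3 + x^3 + x*y^2 + 4*x*z^2 + 2*y*z - 3*x
reduce: trace(a^-1 b a b^2 a b^-1 a b a b^-1) = trace(a b a b^-1 a^-1 b a b^2 a)*trace(b) - trace(a b a b^-1 a^-1 b a b^2 a b) = -x^2*y^3*z^3 + 2*x^3*y^2*z^2 + 2*x*y^4*z^2 + 2*x*y^2*z^4 - x^4*y*z - 3*x^2*y^3*z - 3*x^2*y*z^3 - y^5*z - 2*y^3*z^3 - y*z^5 + x^3*y^2 + x^3*z^2 + x*y^4 - 3*x*y^2*z^2 + x*z^4 + 6*x^2*y*z + 5*y^3*z + 5*y*z^3 - x^3 - 5*x*y^2 - 4*x*z^2 - 5*y*z + 3*x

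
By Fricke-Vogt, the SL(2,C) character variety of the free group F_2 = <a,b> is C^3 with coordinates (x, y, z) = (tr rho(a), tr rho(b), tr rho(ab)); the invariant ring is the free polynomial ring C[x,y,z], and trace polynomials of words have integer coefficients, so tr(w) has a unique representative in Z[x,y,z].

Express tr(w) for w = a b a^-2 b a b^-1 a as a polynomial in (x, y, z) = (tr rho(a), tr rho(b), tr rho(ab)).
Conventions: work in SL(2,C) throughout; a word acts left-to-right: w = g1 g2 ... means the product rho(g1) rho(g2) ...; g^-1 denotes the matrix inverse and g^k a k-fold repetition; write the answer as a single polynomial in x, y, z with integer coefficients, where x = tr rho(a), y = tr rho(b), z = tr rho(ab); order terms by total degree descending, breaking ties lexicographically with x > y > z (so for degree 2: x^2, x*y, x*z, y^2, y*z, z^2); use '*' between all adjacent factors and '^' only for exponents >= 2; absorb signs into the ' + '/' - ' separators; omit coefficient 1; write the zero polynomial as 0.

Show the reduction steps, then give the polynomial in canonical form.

trace(a^2 b) = trace(a) trace(b a) - trace(b) = x*z - y
and trace(a^2) = trace(a) trace(a) - trace(1) = x^2 - 2
next, trace(a b^2 a) = trace(b) trace(a^2 b) - trace(a^2) = x*y*z - x^2 - y^2 + 2
next, trace(a b^2) = trace(b) trace(a b) - trace(a) = y*z - x
next, trace(b a^3 b) = trace(a) trace(a b^2 a) - trace(a b^2) = x^2*y*z - x^3 - x*y^2 - y*z + 3*x
trace(b a b a) = trace(a b) trace(a b) - trace(1)   [split at repeated a] = z^2 - 2
next, trace(b a b a^2) = trace(a) trace(b a b a) - trace(b a b) = x*z^2 - y*z - x
trace(b a^3 b a) = trace(a) trace(b a b a^2) - trace(b a b a) = x^2*z^2 - x*y*z - x^2 - z^2 + 2
trace(a^-1 b a^3 b) = trace(b a^3 b) trace(a) - trace(b a^3 b a) = x^3*y*z - x^4 - x^2*y^2 - x^2*z^2 + 4*x^2 + z^2 - 2
trace(a^2 b a^-2 b a) = trace(a^-1 b a^3 b) trace(a) - trace(a^-1 b a^3 b a) = x^4*y*z - x^5 - x^3*y^2 - x^3*z^2 - x^2*y*z + 5*x^3 + x*y^2 + x*z^2 + y*z - 5*x
and trace(a b a^2) = trace(a) trace(a b a) - trace(a b) = x^2*z - x*y - z
and trace(b a b a^2 b) = trace(b) trace(a b a^2 b) - trace(a b a^2) = x*y*z^2 - x^2*z - y^2*z + z
trace(b a b a b a) = trace(a b) trace(a b a b) - trace(a^-1 b^-1)   [split at repeated a] = z^3 - 3*z
next, trace(b a b a b) = trace(b) trace(a b a b) - trace(a b a) = y*z^2 - x*z - y
trace(b a b a^2 b a) = trace(a) trace(b a b a b a) - trace(b a b a b) = x*z^3 - y*z^2 - 2*x*z + y
trace(b a b a^2 b a^-1) = trace(b a b a^2 b) trace(a) - trace(b a b a^2 b a) = x^2*y*z^2 - x^3*z - x*y^2*z - x*z^3 + y*z^2 + 3*x*z - y
next, trace(a^2 b a^-2 b a b) = trace(b a b a^2 b a^-1) trace(a) - trace(b a b a^2 b) = x^3*y*z^2 - x^4*z - x^2*y^2*z - x^2*z^3 + 4*x^2*z + y^2*z - x*y - z
trace(a b a^-2 b a b^-1 a) = trace(a^2 b a^-2 b a) trace(b) - trace(a^2 b a^-2 b a b) = x^4*y^2*z - x^5*y - x^3*y^3 - 2*x^3*y*z^2 + x^4*z + x^2*z^3 + 5*x^3*y + x*y^3 + x*y*z^2 - 4*x^2*z - 4*x*y + z

x^4*y^2*z - x^5*y - x^3*y^3 - 2*x^3*y*z^2 + x^4*z + x^2*z^3 + 5*x^3*y + x*y^3 + x*y*z^2 - 4*x^2*z - 4*x*y + z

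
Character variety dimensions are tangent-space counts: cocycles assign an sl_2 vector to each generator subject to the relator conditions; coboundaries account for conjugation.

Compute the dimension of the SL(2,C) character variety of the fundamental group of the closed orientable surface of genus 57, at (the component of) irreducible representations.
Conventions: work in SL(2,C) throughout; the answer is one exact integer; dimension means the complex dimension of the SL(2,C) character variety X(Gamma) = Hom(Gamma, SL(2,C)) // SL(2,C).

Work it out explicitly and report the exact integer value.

Gamma = pi_1(Sigma_57) = < a_1, b_1, ..., a_57, b_57 | prod [a_i, b_i] > has 2g = 114 generators and 1 relator.
Before the relator condition, cocycle space has dim 3*114 = 342.
At an irreducible rho, H^2 = coker(d_2) vanishes (Poincare duality: H^2 is dual to H^0 = invariants = 0), so d_2 is surjective onto sl_2 and dim Z^1 = 342 - 3 = 339.
Coboundaries contribute dim B^1 = 3 (injective at irreducible rho).
dim X = dim H^1 = 339 - 3 = 336.

336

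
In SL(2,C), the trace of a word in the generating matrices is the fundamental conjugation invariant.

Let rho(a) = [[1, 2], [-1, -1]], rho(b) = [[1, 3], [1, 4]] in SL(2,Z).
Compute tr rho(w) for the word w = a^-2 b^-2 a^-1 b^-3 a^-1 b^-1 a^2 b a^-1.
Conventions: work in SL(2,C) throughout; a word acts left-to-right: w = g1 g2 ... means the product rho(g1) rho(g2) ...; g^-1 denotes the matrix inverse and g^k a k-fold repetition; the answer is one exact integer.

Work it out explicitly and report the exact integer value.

2204

rho(a^-1) = [[-1, -2], [1, 1]]
... * rho(a^-1) = [[-1, -2], [1, 1]]  ->  [[-1, 0], [0, -1]]
... * rho(b^-1) = [[4, -3], [-1, 1]]  ->  [[-4, 3], [1, -1]]
... * rho(b^-1) = [[4, -3], [-1, 1]]  ->  [[-19, 15], [5, -4]]
... * rho(a^-1) = [[-1, -2], [1, 1]]  ->  [[34, 53], [-9, -14]]
... * rho(b^-1) = [[4, -3], [-1, 1]]  ->  [[83, -49], [-22, 13]]
... * rho(b^-1) = [[4, -3], [-1, 1]]  ->  [[381, -298], [-101, 79]]
... * rho(b^-1) = [[4, -3], [-1, 1]]  ->  [[1822, -1441], [-483, 382]]
... * rho(a^-1) = [[-1, -2], [1, 1]]  ->  [[-3263, -5085], [865, 1348]]
... * rho(b^-1) = [[4, -3], [-1, 1]]  ->  [[-7967, 4704], [2112, -1247]]
... * rho(a) = [[1, 2], [-1, -1]]  ->  [[-12671, -20638], [3359, 5471]]
... * rho(a) = [[1, 2], [-1, -1]]  ->  [[7967, -4704], [-2112, 1247]]
... * rho(b) = [[1, 3], [1, 4]]  ->  [[3263, 5085], [-865, -1348]]
... * rho(a^-1) = [[-1, -2], [1, 1]]  ->  [[1822, -1441], [-483, 382]]
tr = 1822 + 382 = 2204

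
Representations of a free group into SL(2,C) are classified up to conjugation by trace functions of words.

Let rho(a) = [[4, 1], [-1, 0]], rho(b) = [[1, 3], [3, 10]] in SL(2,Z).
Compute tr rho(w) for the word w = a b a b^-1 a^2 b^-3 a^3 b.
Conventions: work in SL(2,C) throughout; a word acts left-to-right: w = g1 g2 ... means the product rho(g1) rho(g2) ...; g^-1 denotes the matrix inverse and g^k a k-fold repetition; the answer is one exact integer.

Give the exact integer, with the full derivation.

rho(a) = [[4, 1], [-1, 0]]
... * rho(b) = [[1, 3], [3, 10]]  ->  [[7, 22], [-1, -3]]
... * rho(a) = [[4, 1], [-1, 0]]  ->  [[6, 7], [-1, -1]]
... * rho(b^-1) = [[10, -3], [-3, 1]]  ->  [[39, -11], [-7, 2]]
... * rho(a) = [[4, 1], [-1, 0]]  ->  [[167, 39], [-30, -7]]
... * rho(a) = [[4, 1], [-1, 0]]  ->  [[629, 167], [-113, -30]]
... * rho(b^-1) = [[10, -3], [-3, 1]]  ->  [[5789, -1720], [-1040, 309]]
... * rho(b^-1) = [[10, -3], [-3, 1]]  ->  [[63050, -19087], [-11327, 3429]]
... * rho(b^-1) = [[10, -3], [-3, 1]]  ->  [[687761, -208237], [-123557, 37410]]
... * rho(a) = [[4, 1], [-1, 0]]  ->  [[2959281, 687761], [-531638, -123557]]
... * rho(a) = [[4, 1], [-1, 0]]  ->  [[11149363, 2959281], [-2002995, -531638]]
... * rho(a) = [[4, 1], [-1, 0]]  ->  [[41638171, 11149363], [-7480342, -2002995]]
... * rho(b) = [[1, 3], [3, 10]]  ->  [[75086260, 236408143], [-13489327, -42470976]]
tr = 75086260 + -42470976 = 32615284

32615284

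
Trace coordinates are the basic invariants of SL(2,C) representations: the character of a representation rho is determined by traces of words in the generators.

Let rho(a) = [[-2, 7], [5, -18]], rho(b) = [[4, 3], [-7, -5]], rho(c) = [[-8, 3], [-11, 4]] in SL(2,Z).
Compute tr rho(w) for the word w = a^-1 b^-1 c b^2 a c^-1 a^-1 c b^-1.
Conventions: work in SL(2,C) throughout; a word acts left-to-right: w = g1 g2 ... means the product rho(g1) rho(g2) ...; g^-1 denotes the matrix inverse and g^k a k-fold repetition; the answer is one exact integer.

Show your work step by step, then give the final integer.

260401287

rho(a^-1) = [[-18, -7], [-5, -2]]
... * rho(b^-1) = [[-5, -3], [7, 4]]  ->  [[41, 26], [11, 7]]
... * rho(c) = [[-8, 3], [-11, 4]]  ->  [[-614, 227], [-165, 61]]
... * rho(b) = [[4, 3], [-7, -5]]  ->  [[-4045, -2977], [-1087, -800]]
... * rho(b) = [[4, 3], [-7, -5]]  ->  [[4659, 2750], [1252, 739]]
... * rho(a) = [[-2, 7], [5, -18]]  ->  [[4432, -16887], [1191, -4538]]
... * rho(c^-1) = [[4, -3], [11, -8]]  ->  [[-168029, 121800], [-45154, 32731]]
... * rho(a^-1) = [[-18, -7], [-5, -2]]  ->  [[2415522, 932603], [649117, 250616]]
... * rho(c) = [[-8, 3], [-11, 4]]  ->  [[-29582809, 10976978], [-7949712, 2949815]]
... * rho(b^-1) = [[-5, -3], [7, 4]]  ->  [[224752891, 132656339], [60397265, 35648396]]
tr = 224752891 + 35648396 = 260401287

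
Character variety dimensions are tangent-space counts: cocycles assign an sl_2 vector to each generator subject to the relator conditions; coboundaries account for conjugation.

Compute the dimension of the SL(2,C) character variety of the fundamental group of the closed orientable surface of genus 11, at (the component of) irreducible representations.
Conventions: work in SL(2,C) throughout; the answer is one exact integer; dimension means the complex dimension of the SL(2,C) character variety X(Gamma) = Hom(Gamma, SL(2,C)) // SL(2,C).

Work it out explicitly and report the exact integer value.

The genus-11 surface group: 2g = 22 generators, one relator prod [a_i, b_i].
A cocycle assigns one sl_2 vector per generator subject to the relator condition d_2(z) = 0: dim of the unconstrained space is 3*2g = 66.
At an irreducible rho, H^2 = coker(d_2) vanishes (Poincare duality: H^2 is dual to H^0 = invariants = 0), so d_2 is surjective onto sl_2 and dim Z^1 = 66 - 3 = 63.
Coboundaries contribute dim B^1 = 3 (injective at irreducible rho).
dim X = dim H^1 = 63 - 3 = 60.

60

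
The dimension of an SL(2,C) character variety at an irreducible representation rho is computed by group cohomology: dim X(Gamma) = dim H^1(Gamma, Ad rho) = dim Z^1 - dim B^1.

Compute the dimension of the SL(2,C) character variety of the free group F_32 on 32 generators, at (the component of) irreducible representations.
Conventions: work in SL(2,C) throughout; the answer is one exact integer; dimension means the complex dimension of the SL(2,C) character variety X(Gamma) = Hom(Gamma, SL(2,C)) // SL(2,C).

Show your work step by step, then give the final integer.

93

The free group F_32: 32 generators, no relators.
A cocycle picks one sl_2 vector per generator freely, giving dim Z^1 = 3*32 = 96.
At an irreducible rho the centralizer of the image in sl_2 is 0, so the coboundary map sl_2 -> Z^1 is injective: dim B^1 = 3.
Therefore dim X = 96 - 3 = 93.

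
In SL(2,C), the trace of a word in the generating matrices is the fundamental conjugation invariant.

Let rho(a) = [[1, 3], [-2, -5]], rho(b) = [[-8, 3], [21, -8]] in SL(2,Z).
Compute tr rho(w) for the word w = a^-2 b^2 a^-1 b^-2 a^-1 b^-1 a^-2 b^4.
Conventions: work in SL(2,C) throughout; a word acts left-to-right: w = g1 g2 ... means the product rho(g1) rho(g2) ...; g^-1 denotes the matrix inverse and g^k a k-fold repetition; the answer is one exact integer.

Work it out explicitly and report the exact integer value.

rho(a^-1) = [[-5, -3], [2, 1]]
... * rho(a^-1) = [[-5, -3], [2, 1]]  ->  [[19, 12], [-8, -5]]
... * rho(b) = [[-8, 3], [21, -8]]  ->  [[100, -39], [-41, 16]]
... * rho(b) = [[-8, 3], [21, -8]]  ->  [[-1619, 612], [664, -251]]
... * rho(a^-1) = [[-5, -3], [2, 1]]  ->  [[9319, 5469], [-3822, -2243]]
... * rho(b^-1) = [[-8, -3], [-21, -8]]  ->  [[-189401, -71709], [77679, 29410]]
... * rho(b^-1) = [[-8, -3], [-21, -8]]  ->  [[3021097, 1141875], [-1239042, -468317]]
... * rho(a^-1) = [[-5, -3], [2, 1]]  ->  [[-12821735, -7921416], [5258576, 3248809]]
... * rho(b^-1) = [[-8, -3], [-21, -8]]  ->  [[268923616, 101836533], [-110293597, -41766200]]
... * rho(a^-1) = [[-5, -3], [2, 1]]  ->  [[-1140945014, -704934315], [467935585, 289114591]]
... * rho(a^-1) = [[-5, -3], [2, 1]]  ->  [[4294856440, 2717900727], [-1761448743, -1114692164]]
... * rho(b) = [[-8, 3], [21, -8]]  ->  [[22717063747, -8858636496], [-9316945500, 3633191083]]
... * rho(b) = [[-8, 3], [21, -8]]  ->  [[-367767876392, 139020283209], [150832576743, -57016365164]]
... * rho(b) = [[-8, 3], [21, -8]]  ->  [[5861568958525, -2215465894848], [-2404004282388, 908628651541]]
... * rho(b) = [[-8, 3], [21, -8]]  ->  [[-93417335460008, 35308434034359], [38313235941465, -14481042059492]]
tr = -93417335460008 + -14481042059492 = -107898377519500

-107898377519500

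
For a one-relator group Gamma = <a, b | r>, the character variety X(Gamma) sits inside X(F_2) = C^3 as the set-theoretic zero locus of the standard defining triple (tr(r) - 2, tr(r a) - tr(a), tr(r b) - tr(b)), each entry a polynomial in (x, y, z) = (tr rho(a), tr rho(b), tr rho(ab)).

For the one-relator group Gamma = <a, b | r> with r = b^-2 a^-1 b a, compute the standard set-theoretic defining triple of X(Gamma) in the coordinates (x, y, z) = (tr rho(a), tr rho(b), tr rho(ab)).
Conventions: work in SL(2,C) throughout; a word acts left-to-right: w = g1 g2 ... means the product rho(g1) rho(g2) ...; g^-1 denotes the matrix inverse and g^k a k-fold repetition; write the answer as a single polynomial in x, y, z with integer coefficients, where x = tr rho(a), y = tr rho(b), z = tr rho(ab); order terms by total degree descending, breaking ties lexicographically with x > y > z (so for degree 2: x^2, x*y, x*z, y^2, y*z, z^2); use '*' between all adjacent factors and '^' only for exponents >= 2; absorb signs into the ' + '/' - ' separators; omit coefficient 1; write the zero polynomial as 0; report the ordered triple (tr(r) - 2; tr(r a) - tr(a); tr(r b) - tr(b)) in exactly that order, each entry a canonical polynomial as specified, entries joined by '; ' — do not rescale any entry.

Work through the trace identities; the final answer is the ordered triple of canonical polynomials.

trace(b a b) = trace(b)*trace(a b) - trace(a)  (reduce the b square) = y*z - x
so trace(b a b a) = trace(b a)*trace(b a) - trace(1)  (split on b) = z^2 - 2
reduce: trace(a^-1 b a b) = trace(b a b)*trace(a) - trace(b a b a)  (eliminate a^-1) = x*y*z - x^2 - z^2 + 2
trace(b^-1 a^-1 b a) = trace(a^-1 b a)*trace(b) - trace(a^-1 b a b)  (eliminate b^-1) = -x*y*z + x^2 + y^2 + z^2 - 2
reduce: trace(b^-2 a^-1 b a) = trace(b^-1 a^-1 b a)*trace(b) - trace(b^-1 a^-1 b a b)  (eliminate b^-1) = -x*y^2*z + x^2*y + y^3 + y*z^2 - 3*y
so trace(a^2) = trace(a)*trace(a) - trace(1) = x^2 - 2
trace(b a^2) = trace(a)*trace(b a) - trace(b) = x*z - y
trace(a b a^2) = trace(a)*trace(b a^2) - trace(b a) = x^2*z - x*y - z
reduce: trace(a b a^2 b) = trace(a)*trace(b a b a) - trace(b a b) = x*z^2 - y*z - x
so trace(b a^2 b^-1 a) = trace(a b a^2)*trace(b) - trace(a b a^2 b) = x^2*y*z - x*y^2 - x*z^2 + x
reduce: trace(b^-1 a^-1 b a^2) = trace(b a^2 b^-1)*trace(a) - trace(b a^2 b^-1 a) = -x^2*y*z + x^3 + x*y^2 + x*z^2 - 3*x
reduce: trace(b^-2 a^-1 b a^2) = trace(b^-1 a^-1 b a^2)*trace(b) - trace(b^-1 a^-1 b a^2 b) = -x^2*y^2*z + x^3*y + x*y^3 + x*y*z^2 - 3*x*y - z
assemble the triple (trace(r) - 2; trace(r a) - x; trace(r b) - y)

-x*y^2*z + x^2*y + y^3 + y*z^2 - 3*y - 2; -x^2*y^2*z + x^3*y + x*y^3 + x*y*z^2 - 3*x*y - x - z; -x*y*z + x^2 + y^2 + z^2 - y - 2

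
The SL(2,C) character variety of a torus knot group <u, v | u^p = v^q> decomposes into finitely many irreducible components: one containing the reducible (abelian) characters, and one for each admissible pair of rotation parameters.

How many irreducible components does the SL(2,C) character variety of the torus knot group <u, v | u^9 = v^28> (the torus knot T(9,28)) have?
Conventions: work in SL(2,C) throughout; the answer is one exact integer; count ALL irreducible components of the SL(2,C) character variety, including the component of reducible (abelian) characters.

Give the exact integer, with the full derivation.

109

Gamma = < u, v | u^9 = v^28 > (torus knot T(9,28)); the central element u^9 = v^28 acts as +I or -I in any irreducible SL(2,C) representation.
On an irreducible component, tr(u) is locked at 2*cos(pi*alpha/9) for some alpha in 1..8, and tr(v) at 2*cos(pi*beta/28) for some beta in 1..27.
u^9 = (-1)^alpha I and v^28 = (-1)^beta I must agree, so alpha and beta have equal parity.
count pairs: odd alpha (4 choices) x odd beta (14), plus even alpha (4) x even beta (13): 4*14 + 4*13 = 108.
That is 108 components of irreducible characters, and with the reducible (abelian) component the total is 109.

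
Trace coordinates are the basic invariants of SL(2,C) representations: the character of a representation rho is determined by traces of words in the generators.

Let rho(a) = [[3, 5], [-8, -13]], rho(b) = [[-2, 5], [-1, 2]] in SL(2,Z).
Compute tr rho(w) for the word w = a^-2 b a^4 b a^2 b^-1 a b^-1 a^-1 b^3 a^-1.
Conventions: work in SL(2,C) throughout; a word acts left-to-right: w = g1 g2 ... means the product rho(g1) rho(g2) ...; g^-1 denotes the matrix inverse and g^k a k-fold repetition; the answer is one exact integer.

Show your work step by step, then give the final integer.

rho(a^-1) = [[-13, -5], [8, 3]]
... * rho(a^-1) = [[-13, -5], [8, 3]]  ->  [[129, 50], [-80, -31]]
... * rho(b) = [[-2, 5], [-1, 2]]  ->  [[-308, 745], [191, -462]]
... * rho(a) = [[3, 5], [-8, -13]]  ->  [[-6884, -11225], [4269, 6961]]
... * rho(a) = [[3, 5], [-8, -13]]  ->  [[69148, 111505], [-42881, -69148]]
... * rho(a) = [[3, 5], [-8, -13]]  ->  [[-684596, -1103825], [424541, 684519]]
... * rho(a) = [[3, 5], [-8, -13]]  ->  [[6776812, 10926745], [-4202529, -6776042]]
... * rho(b) = [[-2, 5], [-1, 2]]  ->  [[-24480369, 55737550], [15181100, -34564729]]
... * rho(a) = [[3, 5], [-8, -13]]  ->  [[-519341507, -846989995], [322061132, 525246977]]
... * rho(a) = [[3, 5], [-8, -13]]  ->  [[5217895439, 8414162400], [-3235792420, -5217905041]]
... * rho(b^-1) = [[2, -5], [1, -2]]  ->  [[18849953278, -42917801995], [-11689489881, 26614772182]]
... * rho(a) = [[3, 5], [-8, -13]]  ->  [[399892275794, 652181192325], [-247986647099, -404439487771]]
... * rho(b^-1) = [[2, -5], [1, -2]]  ->  [[1451965743913, -3303823763620], [-900412781969, 2048812211037]]
... * rho(a^-1) = [[-13, -5], [8, 3]]  ->  [[-45306144779829, -17171300010425], [28095863853893, 10648500542956]]
... * rho(b) = [[-2, 5], [-1, 2]]  ->  [[107783589570083, -260873323919995], [-66840228250742, 161776320355377]]
... * rho(b) = [[-2, 5], [-1, 2]]  ->  [[45306144779829, 17171300010425], [-28095863853893, -10648500542956]]
... * rho(b) = [[-2, 5], [-1, 2]]  ->  [[-107783589570083, 260873323919995], [66840228250742, -161776320355377]]
... * rho(a^-1) = [[-13, -5], [8, 3]]  ->  [[3488173255771039, 1321537919610400], [-2163133530102662, -819530102319841]]
tr = 3488173255771039 + -819530102319841 = 2668643153451198

2668643153451198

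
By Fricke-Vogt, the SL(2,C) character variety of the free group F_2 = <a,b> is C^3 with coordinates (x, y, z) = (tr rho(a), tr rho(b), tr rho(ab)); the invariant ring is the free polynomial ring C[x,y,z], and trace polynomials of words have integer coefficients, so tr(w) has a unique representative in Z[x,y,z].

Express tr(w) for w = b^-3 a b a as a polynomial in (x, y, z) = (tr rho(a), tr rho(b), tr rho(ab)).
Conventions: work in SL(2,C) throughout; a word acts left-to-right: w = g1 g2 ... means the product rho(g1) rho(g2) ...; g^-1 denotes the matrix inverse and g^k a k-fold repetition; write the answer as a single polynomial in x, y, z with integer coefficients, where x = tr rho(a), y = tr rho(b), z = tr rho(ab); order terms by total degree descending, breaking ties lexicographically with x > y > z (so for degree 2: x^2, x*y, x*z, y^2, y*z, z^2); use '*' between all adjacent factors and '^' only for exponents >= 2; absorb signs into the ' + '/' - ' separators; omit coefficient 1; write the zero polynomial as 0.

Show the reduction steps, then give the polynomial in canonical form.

x*y^3*z - y^4 - y^2*z^2 - 2*x*y*z + 4*y^2 + z^2 - 2

apply: trace(a b a) = trace(a)*trace(b a) - trace(b) = x*z - y
use: trace(a b a b) = trace(a b)*trace(a b) - trace(1)   [split at repeated a] = z^2 - 2
use: trace(a b a b^-1) = trace(a b a)*trace(b) - trace(a b a b) = x*y*z - y^2 - z^2 + 2
trace(b^-2 a b a) = trace(a b a b^-1)*trace(b) - trace(a b a) = x*y^2*z - y^3 - y*z^2 - x*z + 3*y
trace(b^-3 a b a) = trace(b^-2 a b a)*trace(b) - trace(b^-2 a b a b) = x*y^3*z - y^4 - y^2*z^2 - 2*x*y*z + 4*y^2 + z^2 - 2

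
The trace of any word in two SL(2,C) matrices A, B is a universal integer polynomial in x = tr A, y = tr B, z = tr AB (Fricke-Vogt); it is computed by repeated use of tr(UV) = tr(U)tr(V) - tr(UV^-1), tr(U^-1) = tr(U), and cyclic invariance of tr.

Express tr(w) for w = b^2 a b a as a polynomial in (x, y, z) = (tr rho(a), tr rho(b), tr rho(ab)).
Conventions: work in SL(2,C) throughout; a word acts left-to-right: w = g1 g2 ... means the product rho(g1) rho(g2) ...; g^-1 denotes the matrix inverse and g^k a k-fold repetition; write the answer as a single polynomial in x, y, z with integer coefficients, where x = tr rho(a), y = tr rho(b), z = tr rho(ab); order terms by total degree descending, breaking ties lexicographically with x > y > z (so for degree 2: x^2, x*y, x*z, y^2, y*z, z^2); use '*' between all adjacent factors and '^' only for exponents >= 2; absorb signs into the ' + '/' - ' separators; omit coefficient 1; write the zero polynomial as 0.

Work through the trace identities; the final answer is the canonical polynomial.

next, tr(a b a b) = tr(b a) tr(b a) - tr(1)   [split at repeated b] = z^2 - 2
tr(a b a) = tr(a) tr(b a) - tr(b) = x*z - y
tr(b^2 a b a) = tr(b) tr(a b a b) - tr(a b a) = y*z^2 - x*z - y

y*z^2 - x*z - y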